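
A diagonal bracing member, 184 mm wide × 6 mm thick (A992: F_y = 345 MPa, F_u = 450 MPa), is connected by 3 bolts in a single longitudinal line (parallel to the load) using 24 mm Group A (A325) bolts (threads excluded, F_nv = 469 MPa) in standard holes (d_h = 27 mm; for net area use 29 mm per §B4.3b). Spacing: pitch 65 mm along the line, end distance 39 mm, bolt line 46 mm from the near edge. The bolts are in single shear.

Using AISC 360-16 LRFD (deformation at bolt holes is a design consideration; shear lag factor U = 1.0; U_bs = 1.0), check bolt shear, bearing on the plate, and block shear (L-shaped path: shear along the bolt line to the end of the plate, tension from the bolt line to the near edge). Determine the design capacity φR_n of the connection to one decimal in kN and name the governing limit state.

Bolt shear: A_b = π(24)²/4 = 452.39 mm². φR_n = 0.75 × 469 × 452.39 × 3 × 1 = 477.4 kN.
Bearing (6 mm plate, F_u = 450 MPa): end bolts L_c = 39 − 27/2 = 25.5, R_n = min(1.2×25.5×6×450, 2.4×24×6×450) = 82.62 kN/bolt; interior L_c = 65 − 27 = 38, R_n = 123.12 kN/bolt. φR_n = 0.75 × (1×82.62 + 2×123.12) = 246.6 kN.
Block shear: shear path 1×[39+2×65] = 1×169 mm, A_gv = 1014, A_nv = 1×(169 − 2.5×29)×6 = 579 mm²; tension to near edge: (46 − 0.5×29)×6 = 189 mm². R_n = min(0.6×450×579, 0.6×345×1014) + 1.0×450×189 = min(156.33, 209.9) + 85.05 = 241.38 kN. φR_n = 0.75 × 241.38 = 181.0 kN.
Governing: min(477.4, 246.6, 181.0) = 181.0 kN → block shear.

181.0 kN (block shear governs)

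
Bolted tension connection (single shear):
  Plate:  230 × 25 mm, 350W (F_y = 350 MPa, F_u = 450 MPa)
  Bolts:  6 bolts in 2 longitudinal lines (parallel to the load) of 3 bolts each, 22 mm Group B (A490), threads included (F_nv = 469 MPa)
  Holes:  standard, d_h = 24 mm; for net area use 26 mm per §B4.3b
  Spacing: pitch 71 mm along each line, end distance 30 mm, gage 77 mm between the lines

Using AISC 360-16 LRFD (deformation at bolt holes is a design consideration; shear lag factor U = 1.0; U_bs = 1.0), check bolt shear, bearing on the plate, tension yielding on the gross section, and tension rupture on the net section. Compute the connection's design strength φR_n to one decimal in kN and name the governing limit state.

Bolt shear: A_b = π(22)²/4 = 380.13 mm². φR_n = 0.75 × 469 × 380.13 × 6 × 1 = 802.3 kN.
Bearing (25 mm plate, F_u = 450 MPa): end bolts L_c = 30 − 24/2 = 18, R_n = min(1.2×18×25×450, 2.4×22×25×450) = 243 kN/bolt; interior L_c = 71 − 24 = 47, R_n = 594 kN/bolt. φR_n = 0.75 × (2×243 + 4×594) = 2146.5 kN.
Tension yield (gross): A_g = 230×25 = 5750 mm². φR_n = 0.90 × 350 × 5750 = 1811.3 kN.
Tension rupture (net): A_n = (230 − 2×26)×25 = 4450 mm² (U = 1.0, A_e = A_n). φR_n = 0.75 × 450 × 4450 = 1501.9 kN.
Governing: min(802.3, 2146.5, 1811.3, 1501.9) = 802.3 kN → bolt shear.

802.3 kN (bolt shear governs)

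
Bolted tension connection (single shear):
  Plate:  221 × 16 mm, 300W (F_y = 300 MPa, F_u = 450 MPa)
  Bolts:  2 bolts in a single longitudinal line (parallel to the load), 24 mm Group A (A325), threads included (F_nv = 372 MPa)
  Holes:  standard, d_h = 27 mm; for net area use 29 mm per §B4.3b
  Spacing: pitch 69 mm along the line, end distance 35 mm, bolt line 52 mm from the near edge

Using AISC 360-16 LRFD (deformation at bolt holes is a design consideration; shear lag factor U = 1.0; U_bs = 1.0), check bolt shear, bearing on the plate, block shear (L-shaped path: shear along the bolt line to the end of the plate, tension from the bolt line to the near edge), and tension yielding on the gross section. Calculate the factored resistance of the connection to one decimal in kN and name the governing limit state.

252.4 kN (bolt shear governs)

Bolt shear: A_b = π(24)²/4 = 452.39 mm². φR_n = 0.75 × 372 × 452.39 × 2 × 1 = 252.4 kN.
Bearing (16 mm plate, F_u = 450 MPa): end bolts L_c = 35 − 27/2 = 21.5, R_n = min(1.2×21.5×16×450, 2.4×24×16×450) = 185.76 kN/bolt; interior L_c = 69 − 27 = 42, R_n = 362.88 kN/bolt. φR_n = 0.75 × (1×185.76 + 1×362.88) = 411.5 kN.
Block shear: shear path 1×[35+1×69] = 1×104 mm, A_gv = 1664, A_nv = 1×(104 − 1.5×29)×16 = 968 mm²; tension to near edge: (52 − 0.5×29)×16 = 600 mm². R_n = min(0.6×450×968, 0.6×300×1664) + 1.0×450×600 = min(261.36, 299.52) + 270 = 531.36 kN. φR_n = 0.75 × 531.36 = 398.5 kN.
Tension yield (gross): A_g = 221×16 = 3536 mm². φR_n = 0.90 × 300 × 3536 = 954.7 kN.
Governing: min(252.4, 411.5, 398.5, 954.7) = 252.4 kN → bolt shear.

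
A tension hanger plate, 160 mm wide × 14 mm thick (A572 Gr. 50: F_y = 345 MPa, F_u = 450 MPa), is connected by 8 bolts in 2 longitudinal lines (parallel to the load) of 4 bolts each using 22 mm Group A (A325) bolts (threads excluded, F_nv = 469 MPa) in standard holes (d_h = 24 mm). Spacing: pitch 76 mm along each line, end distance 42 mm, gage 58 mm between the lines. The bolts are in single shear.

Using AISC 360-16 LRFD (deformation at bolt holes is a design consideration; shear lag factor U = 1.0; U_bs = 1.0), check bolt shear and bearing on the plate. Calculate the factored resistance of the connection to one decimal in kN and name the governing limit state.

1069.7 kN (bolt shear governs)

Bolt shear: A_b = π(22)²/4 = 380.13 mm². φR_n = 0.75 × 469 × 380.13 × 8 × 1 = 1069.7 kN.
Bearing (14 mm plate, F_u = 450 MPa): end bolts L_c = 42 − 24/2 = 30, R_n = min(1.2×30×14×450, 2.4×22×14×450) = 226.8 kN/bolt; interior L_c = 76 − 24 = 52, R_n = 332.64 kN/bolt. φR_n = 0.75 × (2×226.8 + 6×332.64) = 1837.1 kN.
Governing: min(1069.7, 1837.1) = 1069.7 kN → bolt shear.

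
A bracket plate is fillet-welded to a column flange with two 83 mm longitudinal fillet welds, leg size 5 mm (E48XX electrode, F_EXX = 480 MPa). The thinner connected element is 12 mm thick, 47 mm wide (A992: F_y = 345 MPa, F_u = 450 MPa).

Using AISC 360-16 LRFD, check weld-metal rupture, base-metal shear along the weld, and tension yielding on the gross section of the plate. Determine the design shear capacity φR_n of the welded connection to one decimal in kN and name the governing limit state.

126.8 kN (weld metal governs)

Weld metal: throat = 0.707×5 = 3.535 mm, L = 2×83 = 166 mm. φR_n = 0.75 × 0.6 × 480 × 3.535 × 166 = 126.8 kN.
Base metal shear (12 mm plate): yield φR_n = 1.0×0.6×345×12×166 = 412.3 kN; rupture φR_n = 0.75×0.6×450×12×166 = 403.4 kN; take 403.4 kN (rupture).
Tension yield (gross): A_g = 47×12 = 564 mm². φR_n = 0.90 × 345 × 564 = 175.1 kN.
Governing: min(126.8, 403.4, 175.1) = 126.8 kN → weld metal.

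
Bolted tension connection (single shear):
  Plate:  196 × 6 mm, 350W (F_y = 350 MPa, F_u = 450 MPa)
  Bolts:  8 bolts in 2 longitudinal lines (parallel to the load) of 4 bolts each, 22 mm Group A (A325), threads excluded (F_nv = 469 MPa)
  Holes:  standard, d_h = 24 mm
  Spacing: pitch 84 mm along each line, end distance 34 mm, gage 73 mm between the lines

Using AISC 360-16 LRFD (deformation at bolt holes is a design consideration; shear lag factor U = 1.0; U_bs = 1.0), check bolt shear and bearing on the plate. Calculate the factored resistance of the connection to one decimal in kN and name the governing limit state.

748.4 kN (bearing governs)

Bolt shear: A_b = π(22)²/4 = 380.13 mm². φR_n = 0.75 × 469 × 380.13 × 8 × 1 = 1069.7 kN.
Bearing (6 mm plate, F_u = 450 MPa): end bolts L_c = 34 − 24/2 = 22, R_n = min(1.2×22×6×450, 2.4×22×6×450) = 71.28 kN/bolt; interior L_c = 84 − 24 = 60, R_n = 142.56 kN/bolt. φR_n = 0.75 × (2×71.28 + 6×142.56) = 748.4 kN.
Governing: min(1069.7, 748.4) = 748.4 kN → bearing.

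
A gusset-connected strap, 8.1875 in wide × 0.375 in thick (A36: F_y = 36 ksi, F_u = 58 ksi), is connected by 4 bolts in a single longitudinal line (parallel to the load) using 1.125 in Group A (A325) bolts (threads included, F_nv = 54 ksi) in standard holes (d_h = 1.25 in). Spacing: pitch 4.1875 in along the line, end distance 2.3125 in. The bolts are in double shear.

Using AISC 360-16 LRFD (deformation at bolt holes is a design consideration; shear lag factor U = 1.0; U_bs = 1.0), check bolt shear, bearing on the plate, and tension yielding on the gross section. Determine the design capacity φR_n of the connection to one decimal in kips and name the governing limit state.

Bolt shear: A_b = π(1.125)²/4 = 0.99402 in². φR_n = 0.75 × 54 × 0.99402 × 4 × 2 = 322.1 kips.
Bearing (0.375 in plate, F_u = 58 ksi): end bolts L_c = 2.3125 − 1.25/2 = 1.6875, R_n = min(1.2×1.6875×0.375×58, 2.4×1.125×0.375×58) = 44.044 kips/bolt; interior L_c = 4.1875 − 1.25 = 2.9375, R_n = 58.725 kips/bolt. φR_n = 0.75 × (1×44.044 + 3×58.725) = 165.2 kips.
Tension yield (gross): A_g = 8.1875×0.375 = 3.0703 in². φR_n = 0.90 × 36 × 3.0703 = 99.5 kips.
Governing: min(322.1, 165.2, 99.5) = 99.5 kips → gross-section yield.

99.5 kips (gross-section yield governs)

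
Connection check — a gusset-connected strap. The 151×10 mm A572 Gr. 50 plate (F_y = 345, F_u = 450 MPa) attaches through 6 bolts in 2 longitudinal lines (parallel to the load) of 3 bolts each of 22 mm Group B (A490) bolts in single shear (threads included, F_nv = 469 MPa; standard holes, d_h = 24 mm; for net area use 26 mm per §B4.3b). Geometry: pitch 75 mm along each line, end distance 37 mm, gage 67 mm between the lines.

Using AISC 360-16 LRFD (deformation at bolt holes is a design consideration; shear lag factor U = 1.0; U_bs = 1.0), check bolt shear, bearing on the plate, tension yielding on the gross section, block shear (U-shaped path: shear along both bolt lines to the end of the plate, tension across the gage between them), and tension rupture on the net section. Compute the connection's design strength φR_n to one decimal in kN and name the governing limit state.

334.1 kN (net-section rupture governs)

Bolt shear: A_b = π(22)²/4 = 380.13 mm². φR_n = 0.75 × 469 × 380.13 × 6 × 1 = 802.3 kN.
Bearing (10 mm plate, F_u = 450 MPa): end bolts L_c = 37 − 24/2 = 25, R_n = min(1.2×25×10×450, 2.4×22×10×450) = 135 kN/bolt; interior L_c = 75 − 24 = 51, R_n = 237.6 kN/bolt. φR_n = 0.75 × (2×135 + 4×237.6) = 915.3 kN.
Tension yield (gross): A_g = 151×10 = 1510 mm². φR_n = 0.90 × 345 × 1510 = 468.9 kN.
Block shear: shear path 2×[37+2×75] = 2×187 mm, A_gv = 3740, A_nv = 2×(187 − 2.5×26)×10 = 2440 mm²; tension across gage: (67 − 1×26)×10 = 410 mm². R_n = min(0.6×450×2440, 0.6×345×3740) + 1.0×450×410 = min(658.8, 774.18) + 184.5 = 843.3 kN. φR_n = 0.75 × 843.3 = 632.5 kN.
Tension rupture (net): A_n = (151 − 2×26)×10 = 990 mm² (U = 1.0, A_e = A_n). φR_n = 0.75 × 450 × 990 = 334.1 kN.
Governing: min(802.3, 915.3, 468.9, 632.5, 334.1) = 334.1 kN → net-section rupture.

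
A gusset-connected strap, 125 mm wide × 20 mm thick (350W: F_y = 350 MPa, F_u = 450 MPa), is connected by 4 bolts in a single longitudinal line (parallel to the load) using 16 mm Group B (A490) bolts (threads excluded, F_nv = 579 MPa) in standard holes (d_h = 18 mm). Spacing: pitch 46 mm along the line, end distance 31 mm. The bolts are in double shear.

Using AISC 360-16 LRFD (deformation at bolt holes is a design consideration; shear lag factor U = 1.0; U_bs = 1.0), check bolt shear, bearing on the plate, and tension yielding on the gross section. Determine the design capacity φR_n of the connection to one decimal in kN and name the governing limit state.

Bolt shear: A_b = π(16)²/4 = 201.06 mm². φR_n = 0.75 × 579 × 201.06 × 4 × 2 = 698.5 kN.
Bearing (20 mm plate, F_u = 450 MPa): end bolts L_c = 31 − 18/2 = 22, R_n = min(1.2×22×20×450, 2.4×16×20×450) = 237.6 kN/bolt; interior L_c = 46 − 18 = 28, R_n = 302.4 kN/bolt. φR_n = 0.75 × (1×237.6 + 3×302.4) = 858.6 kN.
Tension yield (gross): A_g = 125×20 = 2500 mm². φR_n = 0.90 × 350 × 2500 = 787.5 kN.
Governing: min(698.5, 858.6, 787.5) = 698.5 kN → bolt shear.

698.5 kN (bolt shear governs)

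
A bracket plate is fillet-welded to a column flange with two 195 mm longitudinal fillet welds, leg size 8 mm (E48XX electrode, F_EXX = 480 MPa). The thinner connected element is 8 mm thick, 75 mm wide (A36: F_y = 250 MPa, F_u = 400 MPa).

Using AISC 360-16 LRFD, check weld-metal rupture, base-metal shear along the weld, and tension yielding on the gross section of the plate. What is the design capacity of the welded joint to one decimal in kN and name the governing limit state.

135.0 kN (gross-section yield governs)

Weld metal: throat = 0.707×8 = 5.656 mm, L = 2×195 = 390 mm. φR_n = 0.75 × 0.6 × 480 × 5.656 × 390 = 476.5 kN.
Base metal shear (8 mm plate): yield φR_n = 1.0×0.6×250×8×390 = 468.0 kN; rupture φR_n = 0.75×0.6×400×8×390 = 561.6 kN; take 468.0 kN (yield).
Tension yield (gross): A_g = 75×8 = 600 mm². φR_n = 0.90 × 250 × 600 = 135.0 kN.
Governing: min(476.5, 468.0, 135.0) = 135.0 kN → gross-section yield.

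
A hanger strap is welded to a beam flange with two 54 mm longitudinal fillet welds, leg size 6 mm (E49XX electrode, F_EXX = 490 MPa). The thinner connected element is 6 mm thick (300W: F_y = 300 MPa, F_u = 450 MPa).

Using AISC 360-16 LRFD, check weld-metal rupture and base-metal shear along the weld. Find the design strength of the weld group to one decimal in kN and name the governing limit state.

Weld metal: throat = 0.707×6 = 4.242 mm, L = 2×54 = 108 mm. φR_n = 0.75 × 0.6 × 490 × 4.242 × 108 = 101.0 kN.
Base metal shear (6 mm plate): yield φR_n = 1.0×0.6×300×6×108 = 116.6 kN; rupture φR_n = 0.75×0.6×450×6×108 = 131.2 kN; take 116.6 kN (yield).
Governing: min(101.0, 116.6) = 101.0 kN → weld metal.

101.0 kN (weld metal governs)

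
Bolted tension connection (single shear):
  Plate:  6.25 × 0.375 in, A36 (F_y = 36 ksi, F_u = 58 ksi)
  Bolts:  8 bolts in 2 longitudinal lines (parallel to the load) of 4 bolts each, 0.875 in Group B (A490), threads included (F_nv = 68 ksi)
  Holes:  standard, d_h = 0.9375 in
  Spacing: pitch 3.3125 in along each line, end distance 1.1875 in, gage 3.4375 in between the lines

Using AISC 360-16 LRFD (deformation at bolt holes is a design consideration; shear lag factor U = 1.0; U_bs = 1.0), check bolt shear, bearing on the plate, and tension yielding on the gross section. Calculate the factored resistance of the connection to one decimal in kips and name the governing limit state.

75.9 kips (gross-section yield governs)

Bolt shear: A_b = π(0.875)²/4 = 0.60132 in². φR_n = 0.75 × 68 × 0.60132 × 8 × 1 = 245.3 kips.
Bearing (0.375 in plate, F_u = 58 ksi): end bolts L_c = 1.1875 − 0.9375/2 = 0.71875, R_n = min(1.2×0.71875×0.375×58, 2.4×0.875×0.375×58) = 18.759 kips/bolt; interior L_c = 3.3125 − 0.9375 = 2.375, R_n = 45.675 kips/bolt. φR_n = 0.75 × (2×18.759 + 6×45.675) = 233.7 kips.
Tension yield (gross): A_g = 6.25×0.375 = 2.3438 in². φR_n = 0.90 × 36 × 2.3438 = 75.9 kips.
Governing: min(245.3, 233.7, 75.9) = 75.9 kips → gross-section yield.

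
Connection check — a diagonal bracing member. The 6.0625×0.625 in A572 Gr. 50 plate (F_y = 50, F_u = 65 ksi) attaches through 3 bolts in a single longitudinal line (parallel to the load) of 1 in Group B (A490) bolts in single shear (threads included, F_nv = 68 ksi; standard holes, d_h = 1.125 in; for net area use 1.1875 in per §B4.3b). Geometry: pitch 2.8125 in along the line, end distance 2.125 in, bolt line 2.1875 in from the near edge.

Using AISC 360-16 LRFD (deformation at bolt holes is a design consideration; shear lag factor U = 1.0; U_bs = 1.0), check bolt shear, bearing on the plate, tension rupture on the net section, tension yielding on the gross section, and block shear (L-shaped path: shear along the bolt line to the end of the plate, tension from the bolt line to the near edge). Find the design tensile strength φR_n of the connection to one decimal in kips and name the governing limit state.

120.2 kips (bolt shear governs)

Bolt shear: A_b = π(1)²/4 = 0.7854 in². φR_n = 0.75 × 68 × 0.7854 × 3 × 1 = 120.2 kips.
Bearing (0.625 in plate, F_u = 65 ksi): end bolts L_c = 2.125 − 1.125/2 = 1.5625, R_n = min(1.2×1.5625×0.625×65, 2.4×1×0.625×65) = 76.172 kips/bolt; interior L_c = 2.8125 − 1.125 = 1.6875, R_n = 82.266 kips/bolt. φR_n = 0.75 × (1×76.172 + 2×82.266) = 180.5 kips.
Tension rupture (net): A_n = (6.0625 − 1×1.1875)×0.625 = 3.0469 in² (U = 1.0, A_e = A_n). φR_n = 0.75 × 65 × 3.0469 = 148.5 kips.
Tension yield (gross): A_g = 6.0625×0.625 = 3.7891 in². φR_n = 0.90 × 50 × 3.7891 = 170.5 kips.
Block shear: shear path 1×[2.125+2×2.8125] = 1×7.75 in, A_gv = 4.8438, A_nv = 1×(7.75 − 2.5×1.1875)×0.625 = 2.9883 in²; tension to near edge: (2.1875 − 0.5×1.1875)×0.625 = 0.99609 in². R_n = min(0.6×65×2.9883, 0.6×50×4.8438) + 1.0×65×0.99609 = min(116.54, 145.31) + 64.746 = 181.29 kips. φR_n = 0.75 × 181.29 = 136.0 kips.
Governing: min(120.2, 180.5, 148.5, 170.5, 136.0) = 120.2 kips → bolt shear.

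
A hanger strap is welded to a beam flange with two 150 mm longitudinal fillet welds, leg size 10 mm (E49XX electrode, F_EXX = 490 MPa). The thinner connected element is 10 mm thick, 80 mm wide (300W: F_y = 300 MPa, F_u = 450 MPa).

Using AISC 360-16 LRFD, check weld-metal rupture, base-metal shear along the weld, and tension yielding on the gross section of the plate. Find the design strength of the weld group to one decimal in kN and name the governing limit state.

216.0 kN (gross-section yield governs)

Weld metal: throat = 0.707×10 = 7.07 mm, L = 2×150 = 300 mm. φR_n = 0.75 × 0.6 × 490 × 7.07 × 300 = 467.7 kN.
Base metal shear (10 mm plate): yield φR_n = 1.0×0.6×300×10×300 = 540.0 kN; rupture φR_n = 0.75×0.6×450×10×300 = 607.5 kN; take 540.0 kN (yield).
Tension yield (gross): A_g = 80×10 = 800 mm². φR_n = 0.90 × 300 × 800 = 216.0 kN.
Governing: min(467.7, 540.0, 216.0) = 216.0 kN → gross-section yield.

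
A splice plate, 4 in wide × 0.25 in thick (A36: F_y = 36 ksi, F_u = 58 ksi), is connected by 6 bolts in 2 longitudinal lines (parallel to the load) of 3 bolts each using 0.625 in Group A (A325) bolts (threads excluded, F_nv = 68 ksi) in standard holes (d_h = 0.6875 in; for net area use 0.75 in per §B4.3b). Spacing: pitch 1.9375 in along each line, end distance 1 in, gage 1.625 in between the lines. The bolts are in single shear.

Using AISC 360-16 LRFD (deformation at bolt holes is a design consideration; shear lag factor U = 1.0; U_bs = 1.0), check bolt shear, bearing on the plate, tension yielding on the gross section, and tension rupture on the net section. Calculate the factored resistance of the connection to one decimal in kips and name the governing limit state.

Bolt shear: A_b = π(0.625)²/4 = 0.3068 in². φR_n = 0.75 × 68 × 0.3068 × 6 × 1 = 93.9 kips.
Bearing (0.25 in plate, F_u = 58 ksi): end bolts L_c = 1 − 0.6875/2 = 0.65625, R_n = min(1.2×0.65625×0.25×58, 2.4×0.625×0.25×58) = 11.419 kips/bolt; interior L_c = 1.9375 − 0.6875 = 1.25, R_n = 21.75 kips/bolt. φR_n = 0.75 × (2×11.419 + 4×21.75) = 82.4 kips.
Tension yield (gross): A_g = 4×0.25 = 1 in². φR_n = 0.90 × 36 × 1 = 32.4 kips.
Tension rupture (net): A_n = (4 − 2×0.75)×0.25 = 0.625 in² (U = 1.0, A_e = A_n). φR_n = 0.75 × 58 × 0.625 = 27.2 kips.
Governing: min(93.9, 82.4, 32.4, 27.2) = 27.2 kips → net-section rupture.

27.2 kips (net-section rupture governs)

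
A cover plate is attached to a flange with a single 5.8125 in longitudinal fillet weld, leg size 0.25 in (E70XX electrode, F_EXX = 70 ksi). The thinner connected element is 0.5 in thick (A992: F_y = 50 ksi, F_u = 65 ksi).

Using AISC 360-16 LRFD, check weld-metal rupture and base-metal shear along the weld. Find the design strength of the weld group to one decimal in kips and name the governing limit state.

32.4 kips (weld metal governs)

Weld metal: throat = 0.707×0.25 = 0.17675 in, L = 5.8125 in. φR_n = 0.75 × 0.6 × 70 × 0.17675 × 5.8125 = 32.4 kips.
Base metal shear (0.5 in plate): yield φR_n = 1.0×0.6×50×0.5×5.8125 = 87.2 kips; rupture φR_n = 0.75×0.6×65×0.5×5.8125 = 85.0 kips; take 85.0 kips (rupture).
Governing: min(32.4, 85.0) = 32.4 kips → weld metal.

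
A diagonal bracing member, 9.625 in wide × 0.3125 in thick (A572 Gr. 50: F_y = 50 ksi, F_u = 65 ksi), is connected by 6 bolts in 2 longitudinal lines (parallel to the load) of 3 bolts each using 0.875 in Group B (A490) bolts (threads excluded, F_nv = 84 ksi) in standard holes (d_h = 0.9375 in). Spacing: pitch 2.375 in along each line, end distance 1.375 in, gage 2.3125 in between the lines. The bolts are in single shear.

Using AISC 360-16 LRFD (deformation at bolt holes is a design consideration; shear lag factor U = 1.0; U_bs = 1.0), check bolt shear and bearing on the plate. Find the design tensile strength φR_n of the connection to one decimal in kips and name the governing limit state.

138.3 kips (bearing governs)

Bolt shear: A_b = π(0.875)²/4 = 0.60132 in². φR_n = 0.75 × 84 × 0.60132 × 6 × 1 = 227.3 kips.
Bearing (0.3125 in plate, F_u = 65 ksi): end bolts L_c = 1.375 − 0.9375/2 = 0.90625, R_n = min(1.2×0.90625×0.3125×65, 2.4×0.875×0.3125×65) = 22.09 kips/bolt; interior L_c = 2.375 − 0.9375 = 1.4375, R_n = 35.039 kips/bolt. φR_n = 0.75 × (2×22.09 + 4×35.039) = 138.3 kips.
Governing: min(227.3, 138.3) = 138.3 kips → bearing.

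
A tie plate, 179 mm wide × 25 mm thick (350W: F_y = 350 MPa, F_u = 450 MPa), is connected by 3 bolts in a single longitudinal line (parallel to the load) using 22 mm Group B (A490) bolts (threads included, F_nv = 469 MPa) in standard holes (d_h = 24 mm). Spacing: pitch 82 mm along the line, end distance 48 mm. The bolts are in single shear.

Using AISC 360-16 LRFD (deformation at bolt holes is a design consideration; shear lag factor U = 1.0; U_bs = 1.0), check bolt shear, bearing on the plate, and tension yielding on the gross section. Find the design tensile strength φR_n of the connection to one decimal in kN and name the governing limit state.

Bolt shear: A_b = π(22)²/4 = 380.13 mm². φR_n = 0.75 × 469 × 380.13 × 3 × 1 = 401.1 kN.
Bearing (25 mm plate, F_u = 450 MPa): end bolts L_c = 48 − 24/2 = 36, R_n = min(1.2×36×25×450, 2.4×22×25×450) = 486 kN/bolt; interior L_c = 82 − 24 = 58, R_n = 594 kN/bolt. φR_n = 0.75 × (1×486 + 2×594) = 1255.5 kN.
Tension yield (gross): A_g = 179×25 = 4475 mm². φR_n = 0.90 × 350 × 4475 = 1409.6 kN.
Governing: min(401.1, 1255.5, 1409.6) = 401.1 kN → bolt shear.

401.1 kN (bolt shear governs)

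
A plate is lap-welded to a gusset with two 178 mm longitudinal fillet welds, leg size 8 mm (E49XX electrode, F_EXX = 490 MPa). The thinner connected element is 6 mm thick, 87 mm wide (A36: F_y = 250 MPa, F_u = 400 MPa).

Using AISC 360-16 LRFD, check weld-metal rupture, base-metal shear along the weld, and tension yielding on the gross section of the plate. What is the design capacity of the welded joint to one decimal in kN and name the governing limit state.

117.5 kN (gross-section yield governs)

Weld metal: throat = 0.707×8 = 5.656 mm, L = 2×178 = 356 mm. φR_n = 0.75 × 0.6 × 490 × 5.656 × 356 = 444.0 kN.
Base metal shear (6 mm plate): yield φR_n = 1.0×0.6×250×6×356 = 320.4 kN; rupture φR_n = 0.75×0.6×400×6×356 = 384.5 kN; take 320.4 kN (yield).
Tension yield (gross): A_g = 87×6 = 522 mm². φR_n = 0.90 × 250 × 522 = 117.5 kN.
Governing: min(444.0, 320.4, 117.5) = 117.5 kN → gross-section yield.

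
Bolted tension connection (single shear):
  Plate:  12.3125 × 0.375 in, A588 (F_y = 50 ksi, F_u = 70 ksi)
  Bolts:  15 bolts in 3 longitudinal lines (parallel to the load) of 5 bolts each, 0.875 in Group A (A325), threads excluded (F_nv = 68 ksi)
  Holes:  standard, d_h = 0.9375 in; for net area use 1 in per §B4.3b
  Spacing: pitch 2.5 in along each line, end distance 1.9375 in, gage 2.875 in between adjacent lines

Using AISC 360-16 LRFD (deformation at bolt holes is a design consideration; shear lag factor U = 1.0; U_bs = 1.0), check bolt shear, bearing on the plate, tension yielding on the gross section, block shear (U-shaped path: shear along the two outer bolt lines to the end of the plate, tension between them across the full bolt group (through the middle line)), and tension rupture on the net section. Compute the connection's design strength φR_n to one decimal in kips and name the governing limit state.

183.3 kips (net-section rupture governs)

Bolt shear: A_b = π(0.875)²/4 = 0.60132 in². φR_n = 0.75 × 68 × 0.60132 × 15 × 1 = 460.0 kips.
Bearing (0.375 in plate, F_u = 70 ksi): end bolts L_c = 1.9375 − 0.9375/2 = 1.46875, R_n = min(1.2×1.46875×0.375×70, 2.4×0.875×0.375×70) = 46.266 kips/bolt; interior L_c = 2.5 − 0.9375 = 1.5625, R_n = 49.219 kips/bolt. φR_n = 0.75 × (3×46.266 + 12×49.219) = 547.1 kips.
Tension yield (gross): A_g = 12.3125×0.375 = 4.6172 in². φR_n = 0.90 × 50 × 4.6172 = 207.8 kips.
Block shear: shear path 2×[1.9375+4×2.5] = 2×11.9375 in, A_gv = 8.9531, A_nv = 2×(11.9375 − 4.5×1)×0.375 = 5.5781 in²; tension across gage: (5.75 − 2×1)×0.375 = 1.4063 in². R_n = min(0.6×70×5.5781, 0.6×50×8.9531) + 1.0×70×1.4063 = min(234.28, 268.59) + 98.441 = 332.72 kips. φR_n = 0.75 × 332.72 = 249.5 kips.
Tension rupture (net): A_n = (12.3125 − 3×1)×0.375 = 3.4922 in² (U = 1.0, A_e = A_n). φR_n = 0.75 × 70 × 3.4922 = 183.3 kips.
Governing: min(460.0, 547.1, 207.8, 249.5, 183.3) = 183.3 kips → net-section rupture.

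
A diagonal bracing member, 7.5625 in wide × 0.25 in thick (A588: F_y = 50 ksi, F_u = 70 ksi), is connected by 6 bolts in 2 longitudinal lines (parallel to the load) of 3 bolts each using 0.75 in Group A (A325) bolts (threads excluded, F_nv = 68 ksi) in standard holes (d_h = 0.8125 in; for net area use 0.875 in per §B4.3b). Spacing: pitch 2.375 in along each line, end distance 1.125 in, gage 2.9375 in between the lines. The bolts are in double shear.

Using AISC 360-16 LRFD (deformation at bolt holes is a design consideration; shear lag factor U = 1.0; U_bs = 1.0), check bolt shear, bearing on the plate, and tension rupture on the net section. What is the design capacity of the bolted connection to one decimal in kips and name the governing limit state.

76.3 kips (net-section rupture governs)

Bolt shear: A_b = π(0.75)²/4 = 0.44179 in². φR_n = 0.75 × 68 × 0.44179 × 6 × 2 = 270.4 kips.
Bearing (0.25 in plate, F_u = 70 ksi): end bolts L_c = 1.125 − 0.8125/2 = 0.71875, R_n = min(1.2×0.71875×0.25×70, 2.4×0.75×0.25×70) = 15.094 kips/bolt; interior L_c = 2.375 − 0.8125 = 1.5625, R_n = 31.5 kips/bolt. φR_n = 0.75 × (2×15.094 + 4×31.5) = 117.1 kips.
Tension rupture (net): A_n = (7.5625 − 2×0.875)×0.25 = 1.4531 in² (U = 1.0, A_e = A_n). φR_n = 0.75 × 70 × 1.4531 = 76.3 kips.
Governing: min(270.4, 117.1, 76.3) = 76.3 kips → net-section rupture.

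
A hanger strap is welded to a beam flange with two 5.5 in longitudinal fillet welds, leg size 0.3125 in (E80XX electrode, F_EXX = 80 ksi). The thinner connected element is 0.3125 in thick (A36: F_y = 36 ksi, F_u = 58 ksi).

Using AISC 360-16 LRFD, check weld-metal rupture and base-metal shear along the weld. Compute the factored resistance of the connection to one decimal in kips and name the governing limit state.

74.3 kips (base-metal shear governs)

Weld metal: throat = 0.707×0.3125 = 0.22094 in, L = 2×5.5 = 11 in. φR_n = 0.75 × 0.6 × 80 × 0.22094 × 11 = 87.5 kips.
Base metal shear (0.3125 in plate): yield φR_n = 1.0×0.6×36×0.3125×11 = 74.3 kips; rupture φR_n = 0.75×0.6×58×0.3125×11 = 89.7 kips; take 74.3 kips (yield).
Governing: min(87.5, 74.3) = 74.3 kips → base-metal shear.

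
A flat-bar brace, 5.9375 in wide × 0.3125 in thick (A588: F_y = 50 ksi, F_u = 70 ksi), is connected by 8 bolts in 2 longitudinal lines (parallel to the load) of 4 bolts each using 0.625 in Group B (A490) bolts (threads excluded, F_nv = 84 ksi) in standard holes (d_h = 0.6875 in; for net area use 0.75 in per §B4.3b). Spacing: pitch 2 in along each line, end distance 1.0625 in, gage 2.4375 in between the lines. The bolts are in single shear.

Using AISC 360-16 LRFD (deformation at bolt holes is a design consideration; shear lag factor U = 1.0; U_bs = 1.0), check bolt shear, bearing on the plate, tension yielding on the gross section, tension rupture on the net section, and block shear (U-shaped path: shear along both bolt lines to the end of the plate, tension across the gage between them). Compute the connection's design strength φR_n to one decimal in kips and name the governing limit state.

72.8 kips (net-section rupture governs)

Bolt shear: A_b = π(0.625)²/4 = 0.3068 in². φR_n = 0.75 × 84 × 0.3068 × 8 × 1 = 154.6 kips.
Bearing (0.3125 in plate, F_u = 70 ksi): end bolts L_c = 1.0625 − 0.6875/2 = 0.71875, R_n = min(1.2×0.71875×0.3125×70, 2.4×0.625×0.3125×70) = 18.867 kips/bolt; interior L_c = 2 − 0.6875 = 1.3125, R_n = 32.813 kips/bolt. φR_n = 0.75 × (2×18.867 + 6×32.813) = 176.0 kips.
Tension yield (gross): A_g = 5.9375×0.3125 = 1.8555 in². φR_n = 0.90 × 50 × 1.8555 = 83.5 kips.
Tension rupture (net): A_n = (5.9375 − 2×0.75)×0.3125 = 1.3867 in² (U = 1.0, A_e = A_n). φR_n = 0.75 × 70 × 1.3867 = 72.8 kips.
Block shear: shear path 2×[1.0625+3×2] = 2×7.0625 in, A_gv = 4.4141, A_nv = 2×(7.0625 − 3.5×0.75)×0.3125 = 2.7734 in²; tension across gage: (2.4375 − 1×0.75)×0.3125 = 0.52734 in². R_n = min(0.6×70×2.7734, 0.6×50×4.4141) + 1.0×70×0.52734 = min(116.48, 132.42) + 36.914 = 153.39 kips. φR_n = 0.75 × 153.39 = 115.0 kips.
Governing: min(154.6, 176.0, 83.5, 72.8, 115.0) = 72.8 kips → net-section rupture.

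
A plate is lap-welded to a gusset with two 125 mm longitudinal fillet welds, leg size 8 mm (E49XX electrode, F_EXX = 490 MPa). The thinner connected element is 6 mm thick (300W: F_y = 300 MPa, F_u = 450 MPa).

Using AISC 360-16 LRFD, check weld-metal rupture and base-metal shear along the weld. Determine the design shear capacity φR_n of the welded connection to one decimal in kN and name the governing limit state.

Weld metal: throat = 0.707×8 = 5.656 mm, L = 2×125 = 250 mm. φR_n = 0.75 × 0.6 × 490 × 5.656 × 250 = 311.8 kN.
Base metal shear (6 mm plate): yield φR_n = 1.0×0.6×300×6×250 = 270.0 kN; rupture φR_n = 0.75×0.6×450×6×250 = 303.8 kN; take 270.0 kN (yield).
Governing: min(311.8, 270.0) = 270.0 kN → base-metal shear.

270.0 kN (base-metal shear governs)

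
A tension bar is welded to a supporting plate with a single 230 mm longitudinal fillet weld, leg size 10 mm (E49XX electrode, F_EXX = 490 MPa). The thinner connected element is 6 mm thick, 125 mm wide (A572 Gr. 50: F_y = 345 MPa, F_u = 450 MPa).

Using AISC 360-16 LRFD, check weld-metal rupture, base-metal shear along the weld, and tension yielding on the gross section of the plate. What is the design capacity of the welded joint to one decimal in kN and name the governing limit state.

Weld metal: throat = 0.707×10 = 7.07 mm, L = 230 mm. φR_n = 0.75 × 0.6 × 490 × 7.07 × 230 = 358.6 kN.
Base metal shear (6 mm plate): yield φR_n = 1.0×0.6×345×6×230 = 285.7 kN; rupture φR_n = 0.75×0.6×450×6×230 = 279.5 kN; take 279.5 kN (rupture).
Tension yield (gross): A_g = 125×6 = 750 mm². φR_n = 0.90 × 345 × 750 = 232.9 kN.
Governing: min(358.6, 279.5, 232.9) = 232.9 kN → gross-section yield.

232.9 kN (gross-section yield governs)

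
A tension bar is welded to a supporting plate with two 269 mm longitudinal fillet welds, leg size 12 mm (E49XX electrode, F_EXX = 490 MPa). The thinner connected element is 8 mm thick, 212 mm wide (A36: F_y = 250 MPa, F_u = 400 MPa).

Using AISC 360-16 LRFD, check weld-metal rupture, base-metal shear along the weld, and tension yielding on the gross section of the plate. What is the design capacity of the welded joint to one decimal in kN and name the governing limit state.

Weld metal: throat = 0.707×12 = 8.484 mm, L = 2×269 = 538 mm. φR_n = 0.75 × 0.6 × 490 × 8.484 × 538 = 1006.4 kN.
Base metal shear (8 mm plate): yield φR_n = 1.0×0.6×250×8×538 = 645.6 kN; rupture φR_n = 0.75×0.6×400×8×538 = 774.7 kN; take 645.6 kN (yield).
Tension yield (gross): A_g = 212×8 = 1696 mm². φR_n = 0.90 × 250 × 1696 = 381.6 kN.
Governing: min(1006.4, 645.6, 381.6) = 381.6 kN → gross-section yield.

381.6 kN (gross-section yield governs)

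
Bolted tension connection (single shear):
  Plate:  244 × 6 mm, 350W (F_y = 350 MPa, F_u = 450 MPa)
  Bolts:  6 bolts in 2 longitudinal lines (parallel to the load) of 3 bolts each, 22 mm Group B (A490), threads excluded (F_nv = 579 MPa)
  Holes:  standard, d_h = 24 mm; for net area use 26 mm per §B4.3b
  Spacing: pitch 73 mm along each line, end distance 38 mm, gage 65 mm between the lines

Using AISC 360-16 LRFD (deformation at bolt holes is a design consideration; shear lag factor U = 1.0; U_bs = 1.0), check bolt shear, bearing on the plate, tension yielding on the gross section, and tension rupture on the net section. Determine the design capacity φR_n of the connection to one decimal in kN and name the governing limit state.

388.8 kN (net-section rupture governs)

Bolt shear: A_b = π(22)²/4 = 380.13 mm². φR_n = 0.75 × 579 × 380.13 × 6 × 1 = 990.4 kN.
Bearing (6 mm plate, F_u = 450 MPa): end bolts L_c = 38 − 24/2 = 26, R_n = min(1.2×26×6×450, 2.4×22×6×450) = 84.24 kN/bolt; interior L_c = 73 − 24 = 49, R_n = 142.56 kN/bolt. φR_n = 0.75 × (2×84.24 + 4×142.56) = 554.0 kN.
Tension yield (gross): A_g = 244×6 = 1464 mm². φR_n = 0.90 × 350 × 1464 = 461.2 kN.
Tension rupture (net): A_n = (244 − 2×26)×6 = 1152 mm² (U = 1.0, A_e = A_n). φR_n = 0.75 × 450 × 1152 = 388.8 kN.
Governing: min(990.4, 554.0, 461.2, 388.8) = 388.8 kN → net-section rupture.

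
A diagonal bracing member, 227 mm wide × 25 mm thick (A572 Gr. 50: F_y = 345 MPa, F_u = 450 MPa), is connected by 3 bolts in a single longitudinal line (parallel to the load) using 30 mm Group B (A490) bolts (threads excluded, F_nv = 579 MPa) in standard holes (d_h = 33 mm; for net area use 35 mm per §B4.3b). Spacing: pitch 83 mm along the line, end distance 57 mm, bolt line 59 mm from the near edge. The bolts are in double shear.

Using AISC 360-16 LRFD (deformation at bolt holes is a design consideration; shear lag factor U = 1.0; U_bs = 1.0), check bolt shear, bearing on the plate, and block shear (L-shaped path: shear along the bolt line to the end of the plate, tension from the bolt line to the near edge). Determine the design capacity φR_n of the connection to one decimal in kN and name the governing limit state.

1036.1 kN (block shear governs)

Bolt shear: A_b = π(30)²/4 = 706.86 mm². φR_n = 0.75 × 579 × 706.86 × 3 × 2 = 1841.7 kN.
Bearing (25 mm plate, F_u = 450 MPa): end bolts L_c = 57 − 33/2 = 40.5, R_n = min(1.2×40.5×25×450, 2.4×30×25×450) = 546.75 kN/bolt; interior L_c = 83 − 33 = 50, R_n = 675 kN/bolt. φR_n = 0.75 × (1×546.75 + 2×675) = 1422.6 kN.
Block shear: shear path 1×[57+2×83] = 1×223 mm, A_gv = 5575, A_nv = 1×(223 − 2.5×35)×25 = 3387.5 mm²; tension to near edge: (59 − 0.5×35)×25 = 1037.5 mm². R_n = min(0.6×450×3387.5, 0.6×345×5575) + 1.0×450×1037.5 = min(914.63, 1154) + 466.88 = 1381.5 kN. φR_n = 0.75 × 1381.5 = 1036.1 kN.
Governing: min(1841.7, 1422.6, 1036.1) = 1036.1 kN → block shear.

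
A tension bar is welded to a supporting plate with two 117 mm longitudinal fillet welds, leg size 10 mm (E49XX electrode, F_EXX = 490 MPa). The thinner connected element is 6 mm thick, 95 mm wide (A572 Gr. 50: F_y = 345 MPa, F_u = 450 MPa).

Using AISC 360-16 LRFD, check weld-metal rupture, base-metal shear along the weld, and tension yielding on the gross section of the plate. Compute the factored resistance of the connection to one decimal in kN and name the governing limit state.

177.0 kN (gross-section yield governs)

Weld metal: throat = 0.707×10 = 7.07 mm, L = 2×117 = 234 mm. φR_n = 0.75 × 0.6 × 490 × 7.07 × 234 = 364.8 kN.
Base metal shear (6 mm plate): yield φR_n = 1.0×0.6×345×6×234 = 290.6 kN; rupture φR_n = 0.75×0.6×450×6×234 = 284.3 kN; take 284.3 kN (rupture).
Tension yield (gross): A_g = 95×6 = 570 mm². φR_n = 0.90 × 345 × 570 = 177.0 kN.
Governing: min(364.8, 284.3, 177.0) = 177.0 kN → gross-section yield.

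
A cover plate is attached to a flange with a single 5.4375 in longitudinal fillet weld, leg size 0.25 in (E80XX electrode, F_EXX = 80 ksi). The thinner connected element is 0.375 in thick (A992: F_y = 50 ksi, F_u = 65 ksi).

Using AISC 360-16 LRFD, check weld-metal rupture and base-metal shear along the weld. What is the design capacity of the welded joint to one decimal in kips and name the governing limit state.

34.6 kips (weld metal governs)

Weld metal: throat = 0.707×0.25 = 0.17675 in, L = 5.4375 in. φR_n = 0.75 × 0.6 × 80 × 0.17675 × 5.4375 = 34.6 kips.
Base metal shear (0.375 in plate): yield φR_n = 1.0×0.6×50×0.375×5.4375 = 61.2 kips; rupture φR_n = 0.75×0.6×65×0.375×5.4375 = 59.6 kips; take 59.6 kips (rupture).
Governing: min(34.6, 59.6) = 34.6 kips → weld metal.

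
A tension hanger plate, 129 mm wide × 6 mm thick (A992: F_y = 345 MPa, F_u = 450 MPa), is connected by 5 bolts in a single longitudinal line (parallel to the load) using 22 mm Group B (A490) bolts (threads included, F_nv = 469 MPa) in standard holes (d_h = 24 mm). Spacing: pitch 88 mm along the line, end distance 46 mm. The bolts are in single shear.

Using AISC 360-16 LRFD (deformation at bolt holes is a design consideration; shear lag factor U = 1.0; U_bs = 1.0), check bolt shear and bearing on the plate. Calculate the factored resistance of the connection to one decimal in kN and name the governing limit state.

510.3 kN (bearing governs)

Bolt shear: A_b = π(22)²/4 = 380.13 mm². φR_n = 0.75 × 469 × 380.13 × 5 × 1 = 668.6 kN.
Bearing (6 mm plate, F_u = 450 MPa): end bolts L_c = 46 − 24/2 = 34, R_n = min(1.2×34×6×450, 2.4×22×6×450) = 110.16 kN/bolt; interior L_c = 88 − 24 = 64, R_n = 142.56 kN/bolt. φR_n = 0.75 × (1×110.16 + 4×142.56) = 510.3 kN.
Governing: min(668.6, 510.3) = 510.3 kN → bearing.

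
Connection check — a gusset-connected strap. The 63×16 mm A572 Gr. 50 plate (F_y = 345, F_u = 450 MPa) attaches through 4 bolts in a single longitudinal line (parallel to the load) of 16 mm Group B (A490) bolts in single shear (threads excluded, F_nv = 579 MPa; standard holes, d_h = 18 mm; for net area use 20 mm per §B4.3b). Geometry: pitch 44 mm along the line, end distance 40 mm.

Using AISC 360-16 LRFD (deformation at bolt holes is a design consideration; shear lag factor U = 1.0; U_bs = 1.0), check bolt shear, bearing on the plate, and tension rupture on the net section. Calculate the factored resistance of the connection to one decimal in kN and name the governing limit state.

Bolt shear: A_b = π(16)²/4 = 201.06 mm². φR_n = 0.75 × 579 × 201.06 × 4 × 1 = 349.2 kN.
Bearing (16 mm plate, F_u = 450 MPa): end bolts L_c = 40 − 18/2 = 31, R_n = min(1.2×31×16×450, 2.4×16×16×450) = 267.84 kN/bolt; interior L_c = 44 − 18 = 26, R_n = 224.64 kN/bolt. φR_n = 0.75 × (1×267.84 + 3×224.64) = 706.3 kN.
Tension rupture (net): A_n = (63 − 1×20)×16 = 688 mm² (U = 1.0, A_e = A_n). φR_n = 0.75 × 450 × 688 = 232.2 kN.
Governing: min(349.2, 706.3, 232.2) = 232.2 kN → net-section rupture.

232.2 kN (net-section rupture governs)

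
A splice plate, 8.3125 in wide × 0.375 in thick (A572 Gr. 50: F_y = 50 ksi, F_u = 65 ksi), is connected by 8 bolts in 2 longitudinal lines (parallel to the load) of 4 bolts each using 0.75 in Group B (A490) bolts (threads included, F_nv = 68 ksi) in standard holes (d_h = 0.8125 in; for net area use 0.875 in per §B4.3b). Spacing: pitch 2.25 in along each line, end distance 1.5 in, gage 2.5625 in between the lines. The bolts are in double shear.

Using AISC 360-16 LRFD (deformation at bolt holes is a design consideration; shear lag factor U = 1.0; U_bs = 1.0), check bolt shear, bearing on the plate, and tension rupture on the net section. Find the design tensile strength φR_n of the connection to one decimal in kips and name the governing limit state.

120.0 kips (net-section rupture governs)

Bolt shear: A_b = π(0.75)²/4 = 0.44179 in². φR_n = 0.75 × 68 × 0.44179 × 8 × 2 = 360.5 kips.
Bearing (0.375 in plate, F_u = 65 ksi): end bolts L_c = 1.5 − 0.8125/2 = 1.09375, R_n = min(1.2×1.09375×0.375×65, 2.4×0.75×0.375×65) = 31.992 kips/bolt; interior L_c = 2.25 − 0.8125 = 1.4375, R_n = 42.047 kips/bolt. φR_n = 0.75 × (2×31.992 + 6×42.047) = 237.2 kips.
Tension rupture (net): A_n = (8.3125 − 2×0.875)×0.375 = 2.4609 in² (U = 1.0, A_e = A_n). φR_n = 0.75 × 65 × 2.4609 = 120.0 kips.
Governing: min(360.5, 237.2, 120.0) = 120.0 kips → net-section rupture.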